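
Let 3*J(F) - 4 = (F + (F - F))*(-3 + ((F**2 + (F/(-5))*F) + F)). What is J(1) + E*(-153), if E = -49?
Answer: 112469/15 ≈ 7497.9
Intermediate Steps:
J(F) = 4/3 + F*(-3 + F + 4*F**2/5)/3 (J(F) = 4/3 + ((F + (F - F))*(-3 + ((F**2 + (F/(-5))*F) + F)))/3 = 4/3 + ((F + 0)*(-3 + ((F**2 + (F*(-1/5))*F) + F)))/3 = 4/3 + (F*(-3 + ((F**2 + (-F/5)*F) + F)))/3 = 4/3 + (F*(-3 + ((F**2 - F**2/5) + F)))/3 = 4/3 + (F*(-3 + (4*F**2/5 + F)))/3 = 4/3 + (F*(-3 + (F + 4*F**2/5)))/3 = 4/3 + (F*(-3 + F + 4*F**2/5))/3 = 4/3 + F*(-3 + F + 4*F**2/5)/3)
J(1) + E*(-153) = (4/3 - 1*1 + (1/3)*1**2 + (4/15)*1**3) - 49*(-153) = (4/3 - 1 + (1/3)*1 + (4/15)*1) + 7497 = (4/3 - 1 + 1/3 + 4/15) + 7497 = 14/15 + 7497 = 112469/15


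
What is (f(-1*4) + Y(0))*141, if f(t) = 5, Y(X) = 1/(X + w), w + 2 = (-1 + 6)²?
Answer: 16356/23 ≈ 711.13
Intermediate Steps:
w = 23 (w = -2 + (-1 + 6)² = -2 + 5² = -2 + 25 = 23)
Y(X) = 1/(23 + X) (Y(X) = 1/(X + 23) = 1/(23 + X))
(f(-1*4) + Y(0))*141 = (5 + 1/(23 + 0))*141 = (5 + 1/23)*141 = (116/23)*141 = 16356/23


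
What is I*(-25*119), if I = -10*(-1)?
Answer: -29750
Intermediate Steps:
I = 10
I*(-25*119) = 10*(-25*119) = 10*(-2975) = -29750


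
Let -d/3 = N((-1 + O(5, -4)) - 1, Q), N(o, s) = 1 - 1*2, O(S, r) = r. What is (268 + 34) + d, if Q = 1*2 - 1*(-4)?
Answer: 305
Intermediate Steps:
Q = 6 (Q = 2 + 4 = 6)
N(o, s) = -1 (N(o, s) = 1 - 2 = -1)
d = 3 (d = -3*(-1) = 3)
(268 + 34) + d = (268 + 34) + 3 = 302 + 3 = 305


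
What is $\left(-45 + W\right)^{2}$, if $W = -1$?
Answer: $2116$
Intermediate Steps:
$\left(-45 + W\right)^{2} = \left(-45 - 1\right)^{2} = \left(-46\right)^{2} = 2116$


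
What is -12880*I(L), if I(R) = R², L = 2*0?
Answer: 0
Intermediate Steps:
L = 0
-12880*I(L) = -12880*0² = -12880*0 = 0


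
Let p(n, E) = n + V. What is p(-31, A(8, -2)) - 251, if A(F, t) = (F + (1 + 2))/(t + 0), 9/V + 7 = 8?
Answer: -273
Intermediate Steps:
V = 9 (V = 9/(-7 + 8) = 9/1 = 9*1 = 9)
A(F, t) = (3 + F)/t (A(F, t) = (F + 3)/t = (3 + F)/t)
p(n, E) = 9 + n (p(n, E) = n + 9 = 9 + n)
p(-31, A(8, -2)) - 251 = (9 - 31) - 251 = -22 - 251 = -273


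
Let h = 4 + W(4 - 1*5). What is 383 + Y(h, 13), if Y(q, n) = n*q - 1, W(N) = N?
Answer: 421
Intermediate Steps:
h = 3 (h = 4 + (4 - 1*5) = 4 + (4 - 5) = 4 - 1 = 3)
Y(q, n) = -1 + n*q
383 + Y(h, 13) = 383 + (-1 + 13*3) = 383 + (-1 + 39) = 383 + 38 = 421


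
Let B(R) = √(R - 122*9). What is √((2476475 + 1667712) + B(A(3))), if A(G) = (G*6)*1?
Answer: √(4144187 + 6*I*√30) ≈ 2035.7 + 0.008*I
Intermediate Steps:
A(G) = 6*G (A(G) = (6*G)*1 = 6*G)
B(R) = √(-1098 + R) (B(R) = √(R - 1098) = √(-1098 + R))
√((2476475 + 1667712) + B(A(3))) = √((2476475 + 1667712) + √(-1098 + 6*3)) = √(4144187 + √(-1098 + 18)) = √(4144187 + √(-1080)) = √(4144187 + 6*I*√30)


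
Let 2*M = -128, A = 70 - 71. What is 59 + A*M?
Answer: 123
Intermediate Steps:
A = -1
M = -64 (M = (1/2)*(-128) = -64)
59 + A*M = 59 - 1*(-64) = 59 + 64 = 123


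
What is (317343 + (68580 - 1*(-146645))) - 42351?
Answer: 490217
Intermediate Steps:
(317343 + (68580 - 1*(-146645))) - 42351 = (317343 + (68580 + 146645)) - 42351 = (317343 + 215225) - 42351 = 532568 - 42351 = 490217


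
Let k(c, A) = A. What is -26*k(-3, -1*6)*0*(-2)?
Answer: 0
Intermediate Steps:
-26*k(-3, -1*6)*0*(-2) = -26*-1*6*0*(-2) = -26*(-6*0)*(-2) = -0*(-2) = -26*0 = 0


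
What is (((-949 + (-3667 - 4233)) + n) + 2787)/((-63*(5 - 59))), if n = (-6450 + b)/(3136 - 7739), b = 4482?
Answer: -13950709/7829703 ≈ -1.7818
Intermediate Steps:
n = 1968/4603 (n = (-6450 + 4482)/(3136 - 7739) = -1968/(-4603) = -1968*(-1/4603) = 1968/4603 ≈ 0.42755)
(((-949 + (-3667 - 4233)) + n) + 2787)/((-63*(5 - 59))) = (((-949 + (-3667 - 4233)) + 1968/4603) + 2787)/((-63*(5 - 59))) = (((-949 - 7900) + 1968/4603) + 2787)/((-63*(-54))) = ((-8849 + 1968/4603) + 2787)/3402 = (-40729979/4603 + 2787)*(1/3402) = -27901418/4603*1/3402 = -13950709/7829703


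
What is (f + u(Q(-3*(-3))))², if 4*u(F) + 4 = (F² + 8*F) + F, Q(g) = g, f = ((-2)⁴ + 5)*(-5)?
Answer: 17161/4 ≈ 4290.3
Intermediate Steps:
f = -105 (f = (16 + 5)*(-5) = 21*(-5) = -105)
u(F) = -1 + F²/4 + 9*F/4 (u(F) = -1 + ((F² + 8*F) + F)/4 = -1 + (F² + 9*F)/4 = -1 + (F²/4 + 9*F/4) = -1 + F²/4 + 9*F/4)
(f + u(Q(-3*(-3))))² = (-105 + (-1 + (-3*(-3))²/4 + 9*(-3*(-3))/4))² = (-105 + (-1 + (¼)*9² + (9/4)*9))² = (-105 + (-1 + (¼)*81 + 81/4))² = (-105 + (-1 + 81/4 + 81/4))² = (-105 + 79/2)² = (-131/2)² = 17161/4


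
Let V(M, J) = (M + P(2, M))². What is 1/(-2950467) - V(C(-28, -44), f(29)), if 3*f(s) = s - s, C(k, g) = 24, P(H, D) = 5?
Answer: -2481342748/2950467 ≈ -841.00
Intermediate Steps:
f(s) = 0 (f(s) = (s - s)/3 = (⅓)*0 = 0)
V(M, J) = (5 + M)² (V(M, J) = (M + 5)² = (5 + M)²)
1/(-2950467) - V(C(-28, -44), f(29)) = 1/(-2950467) - (5 + 24)² = -1/2950467 - 1*29² = -1/2950467 - 1*841 = -1/2950467 - 841 = -2481342748/2950467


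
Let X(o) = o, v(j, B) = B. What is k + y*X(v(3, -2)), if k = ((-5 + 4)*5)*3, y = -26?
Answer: 37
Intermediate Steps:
k = -15 (k = -1*5*3 = -5*3 = -15)
k + y*X(v(3, -2)) = -15 - 26*(-2) = -15 + 52 = 37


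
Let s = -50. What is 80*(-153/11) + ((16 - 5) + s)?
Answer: -12669/11 ≈ -1151.7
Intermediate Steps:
80*(-153/11) + ((16 - 5) + s) = 80*(-153/11) + ((16 - 5) - 50) = 80*(-153*1/11) + (11 - 50) = 80*(-153/11) - 39 = -12240/11 - 39 = -12669/11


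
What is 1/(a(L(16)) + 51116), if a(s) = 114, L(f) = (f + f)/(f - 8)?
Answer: 1/51230 ≈ 1.9520e-5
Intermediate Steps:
L(f) = 2*f/(-8 + f) (L(f) = (2*f)/(-8 + f) = 2*f/(-8 + f))
1/(a(L(16)) + 51116) = 1/(114 + 51116) = 1/51230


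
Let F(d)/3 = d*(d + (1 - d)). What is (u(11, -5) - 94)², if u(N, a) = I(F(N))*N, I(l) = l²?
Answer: 141253225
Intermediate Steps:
F(d) = 3*d (F(d) = 3*(d*(d + (1 - d))) = 3*(d*1) = 3*d)
u(N, a) = 9*N³ (u(N, a) = (3*N)²*N = (9*N²)*N = 9*N³)
(u(11, -5) - 94)² = (9*11³ - 94)² = (9*1331 - 94)² = (11979 - 94)² = 11885² = 141253225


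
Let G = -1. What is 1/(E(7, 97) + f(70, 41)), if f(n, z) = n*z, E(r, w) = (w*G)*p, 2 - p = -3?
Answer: 1/2385 ≈ 0.00041929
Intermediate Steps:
p = 5 (p = 2 - 1*(-3) = 2 + 3 = 5)
E(r, w) = -5*w (E(r, w) = (w*(-1))*5 = -w*5 = -5*w)
1/(E(7, 97) + f(70, 41)) = 1/(-5*97 + 70*41) = 1/(-485 + 2870) = 1/2385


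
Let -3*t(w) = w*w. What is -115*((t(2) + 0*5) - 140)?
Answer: 48760/3 ≈ 16253.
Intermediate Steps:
t(w) = -w²/3 (t(w) = -w*w/3 = -w²/3)
-115*((t(2) + 0*5) - 140) = -115*((-⅓*2² + 0*5) - 140) = -115*((-⅓*4 + 0) - 140) = -115*((-4/3 + 0) - 140) = -115*(-4/3 - 140) = -115*(-424/3) = 48760/3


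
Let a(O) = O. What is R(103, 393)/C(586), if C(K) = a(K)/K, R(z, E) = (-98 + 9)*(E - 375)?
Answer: -1602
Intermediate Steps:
R(z, E) = 33375 - 89*E (R(z, E) = -89*(-375 + E) = 33375 - 89*E)
C(K) = 1 (C(K) = K/K = 1)
R(103, 393)/C(586) = (33375 - 89*393)/1 = (33375 - 34977)*1 = -1602*1 = -1602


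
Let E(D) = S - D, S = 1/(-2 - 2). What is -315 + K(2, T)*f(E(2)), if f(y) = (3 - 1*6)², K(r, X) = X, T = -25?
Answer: -540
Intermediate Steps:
S = -¼ (S = 1/(-4) = -¼ ≈ -0.25000)
E(D) = -¼ - D
f(y) = 9 (f(y) = (3 - 6)² = (-3)² = 9)
-315 + K(2, T)*f(E(2)) = -315 - 25*9 = -315 - 225 = -540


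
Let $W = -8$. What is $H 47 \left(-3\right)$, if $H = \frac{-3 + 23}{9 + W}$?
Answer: $-2820$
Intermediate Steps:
$H = 20$ ($H = \frac{-3 + 23}{9 - 8} = \frac{20}{1} = 20 \cdot 1 = 20$)
$H 47 \left(-3\right) = 20 \cdot 47 \left(-3\right) = 940 \left(-3\right) = -2820$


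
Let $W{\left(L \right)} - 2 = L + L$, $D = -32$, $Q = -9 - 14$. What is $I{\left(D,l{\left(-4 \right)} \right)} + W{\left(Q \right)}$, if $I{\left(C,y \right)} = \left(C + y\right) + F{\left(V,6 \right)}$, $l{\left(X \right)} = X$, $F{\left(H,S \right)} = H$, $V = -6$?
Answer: $-86$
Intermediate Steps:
$Q = -23$ ($Q = -9 - 14 = -23$)
$I{\left(C,y \right)} = -6 + C + y$ ($I{\left(C,y \right)} = \left(C + y\right) - 6 = -6 + C + y$)
$W{\left(L \right)} = 2 + 2 L$ ($W{\left(L \right)} = 2 + \left(L + L\right) = 2 + 2 L$)
$I{\left(D,l{\left(-4 \right)} \right)} + W{\left(Q \right)} = \left(-6 - 32 - 4\right) + \left(2 + 2 \left(-23\right)\right) = -42 + \left(2 - 46\right) = -42 - 44 = -86$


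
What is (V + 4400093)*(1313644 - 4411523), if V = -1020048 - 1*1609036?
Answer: -5486371589911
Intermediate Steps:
V = -2629084 (V = -1020048 - 1609036 = -2629084)
(V + 4400093)*(1313644 - 4411523) = (-2629084 + 4400093)*(1313644 - 4411523) = 1771009*(-3097879) = -5486371589911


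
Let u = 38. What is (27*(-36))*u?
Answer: -36936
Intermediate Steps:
(27*(-36))*u = (27*(-36))*38 = -972*38 = -36936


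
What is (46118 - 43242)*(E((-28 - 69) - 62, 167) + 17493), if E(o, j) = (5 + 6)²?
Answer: 50657864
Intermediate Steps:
E(o, j) = 121 (E(o, j) = 11² = 121)
(46118 - 43242)*(E((-28 - 69) - 62, 167) + 17493) = (46118 - 43242)*(121 + 17493) = 2876*17614 = 50657864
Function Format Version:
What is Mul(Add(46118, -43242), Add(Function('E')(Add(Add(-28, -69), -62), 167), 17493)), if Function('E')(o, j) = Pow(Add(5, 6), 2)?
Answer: 50657864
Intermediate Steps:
Function('E')(o, j) = 121 (Function('E')(o, j) = Pow(11, 2) = 121)
Mul(Add(46118, -43242), Add(Function('E')(Add(Add(-28, -69), -62), 167), 17493)) = Mul(Add(46118, -43242), Add(121, 17493)) = Mul(2876, 17614) = 50657864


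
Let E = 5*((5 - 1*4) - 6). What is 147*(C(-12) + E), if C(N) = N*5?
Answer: -12495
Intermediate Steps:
C(N) = 5*N
E = -25 (E = 5*((5 - 4) - 6) = 5*(1 - 6) = 5*(-5) = -25)
147*(C(-12) + E) = 147*(5*(-12) - 25) = 147*(-60 - 25) = 147*(-85) = -12495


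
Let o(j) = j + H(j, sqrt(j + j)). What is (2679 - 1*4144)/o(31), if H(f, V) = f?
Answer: -1465/62 ≈ -23.629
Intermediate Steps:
o(j) = 2*j (o(j) = j + j = 2*j)
(2679 - 1*4144)/o(31) = (2679 - 1*4144)/((2*31)) = (2679 - 4144)/62 = -1465*1/62 = -1465/62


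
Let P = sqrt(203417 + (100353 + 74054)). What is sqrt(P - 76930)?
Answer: sqrt(-76930 + 4*sqrt(23614)) ≈ 276.25*I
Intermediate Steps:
P = 4*sqrt(23614) (P = sqrt(203417 + 174407) = sqrt(377824) = 4*sqrt(23614) ≈ 614.67)
sqrt(P - 76930) = sqrt(4*sqrt(23614) - 76930) = sqrt(-76930 + 4*sqrt(23614))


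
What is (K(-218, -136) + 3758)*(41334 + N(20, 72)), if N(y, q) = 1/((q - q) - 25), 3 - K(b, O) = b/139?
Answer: 540438426953/3475 ≈ 1.5552e+8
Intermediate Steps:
K(b, O) = 3 - b/139
N(y, q) = -1/25 (N(y, q) = 1/(0 - 25) = 1/(-25) = -1/25)
(K(-218, -136) + 3758)*(41334 + N(20, 72)) = ((3 - 1/139*(-218)) + 3758)*(41334 - 1/25) = ((3 + 218/139) + 3758)*(1033349/25) = (635/139 + 3758)*(1033349/25) = (522997/139)*(1033349/25) = 540438426953/3475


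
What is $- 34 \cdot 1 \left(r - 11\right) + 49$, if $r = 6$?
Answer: $219$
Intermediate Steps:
$- 34 \cdot 1 \left(r - 11\right) + 49 = - 34 \cdot 1 \left(6 - 11\right) + 49 = - 34 \cdot 1 \left(-5\right) + 49 = \left(-34\right) \left(-5\right) + 49 = 170 + 49 = 219$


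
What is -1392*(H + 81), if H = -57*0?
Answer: -112752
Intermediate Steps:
H = 0
-1392*(H + 81) = -1392*(0 + 81) = -1392*81 = -112752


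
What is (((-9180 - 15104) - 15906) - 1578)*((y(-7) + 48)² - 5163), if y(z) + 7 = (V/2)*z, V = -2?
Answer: 119414712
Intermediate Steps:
y(z) = -7 - z (y(z) = -7 + (-2/2)*z = -7 + (-2*½)*z = -7 - z)
(((-9180 - 15104) - 15906) - 1578)*((y(-7) + 48)² - 5163) = (((-9180 - 15104) - 15906) - 1578)*(((-7 - 1*(-7)) + 48)² - 5163) = ((-24284 - 15906) - 1578)*(((-7 + 7) + 48)² - 5163) = (-40190 - 1578)*((0 + 48)² - 5163) = -41768*(48² - 5163) = -41768*(2304 - 5163) = -41768*(-2859) = 119414712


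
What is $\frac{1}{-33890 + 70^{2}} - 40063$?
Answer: $- \frac{1161426371}{28990} \approx -40063.0$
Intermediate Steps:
$\frac{1}{-33890 + 70^{2}} - 40063 = \frac{1}{-33890 + 4900} - 40063 = \frac{1}{-28990} - 40063 = - \frac{1}{28990} - 40063 = - \frac{1161426371}{28990}$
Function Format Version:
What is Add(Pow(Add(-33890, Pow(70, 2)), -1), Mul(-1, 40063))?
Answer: Rational(-1161426371, 28990) ≈ -40063.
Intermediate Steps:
Add(Pow(Add(-33890, Pow(70, 2)), -1), Mul(-1, 40063)) = Add(Pow(Add(-33890, 4900), -1), -40063) = Add(Pow(-28990, -1), -40063) = Add(Rational(-1, 28990), -40063) = Rational(-1161426371, 28990)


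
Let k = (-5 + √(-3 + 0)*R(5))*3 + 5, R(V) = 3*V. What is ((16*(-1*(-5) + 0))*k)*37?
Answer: -29600 + 133200*I*√3 ≈ -29600.0 + 2.3071e+5*I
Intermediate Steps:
k = -10 + 45*I*√3 (k = (-5 + √(-3 + 0)*(3*5))*3 + 5 = (-5 + √(-3)*15)*3 + 5 = (-5 + (I*√3)*15)*3 + 5 = (-5 + 15*I*√3)*3 + 5 = (-15 + 45*I*√3) + 5 = -10 + 45*I*√3 ≈ -10.0 + 77.942*I)
((16*(-1*(-5) + 0))*k)*37 = ((16*(-1*(-5) + 0))*(-10 + 45*I*√3))*37 = ((16*(5 + 0))*(-10 + 45*I*√3))*37 = ((16*5)*(-10 + 45*I*√3))*37 = (80*(-10 + 45*I*√3))*37 = (-800 + 3600*I*√3)*37 = -29600 + 133200*I*√3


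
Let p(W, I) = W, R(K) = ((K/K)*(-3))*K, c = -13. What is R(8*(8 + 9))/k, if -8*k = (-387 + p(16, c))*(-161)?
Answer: 3264/59731 ≈ 0.054645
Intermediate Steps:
R(K) = -3*K (R(K) = (1*(-3))*K = -3*K)
k = -59731/8 (k = -(-387 + 16)*(-161)/8 = -(-371)*(-161)/8 = -⅛*59731 = -59731/8 ≈ -7466.4)
R(8*(8 + 9))/k = (-24*(8 + 9))/(-59731/8) = -24*17*(-8/59731) = -3*136*(-8/59731) = -408*(-8/59731) = 3264/59731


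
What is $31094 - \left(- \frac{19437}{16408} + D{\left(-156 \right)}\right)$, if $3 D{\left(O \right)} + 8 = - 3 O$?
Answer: $\frac{1523081687}{49224} \approx 30942.0$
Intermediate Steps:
$D{\left(O \right)} = - \frac{8}{3} - O$ ($D{\left(O \right)} = - \frac{8}{3} + \frac{\left(-3\right) O}{3} = - \frac{8}{3} - O$)
$31094 - \left(- \frac{19437}{16408} + D{\left(-156 \right)}\right) = 31094 - \left(- \frac{8}{3} + 156 - \frac{19437}{16408}\right) = 31094 + \left(19437 \cdot \frac{1}{16408} - \left(- \frac{8}{3} + 156\right)\right) = 31094 + \left(\frac{19437}{16408} - \frac{460}{3}\right) = 31094 - \frac{7489369}{49224} = \frac{1523081687}{49224}$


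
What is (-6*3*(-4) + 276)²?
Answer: 121104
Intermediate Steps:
(-6*3*(-4) + 276)² = (-18*(-4) + 276)² = (72 + 276)² = 348² = 121104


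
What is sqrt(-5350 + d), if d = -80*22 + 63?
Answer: 9*I*sqrt(87) ≈ 83.946*I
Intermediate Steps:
d = -1697 (d = -1760 + 63 = -1697)
sqrt(-5350 + d) = sqrt(-5350 - 1697) = sqrt(-7047) = 9*I*sqrt(87)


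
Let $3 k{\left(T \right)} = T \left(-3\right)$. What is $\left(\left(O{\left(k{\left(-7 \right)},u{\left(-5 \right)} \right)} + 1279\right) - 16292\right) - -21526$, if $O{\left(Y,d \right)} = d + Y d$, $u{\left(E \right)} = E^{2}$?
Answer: $6713$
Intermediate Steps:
$k{\left(T \right)} = - T$ ($k{\left(T \right)} = \frac{T \left(-3\right)}{3} = \frac{\left(-3\right) T}{3} = - T$)
$\left(\left(O{\left(k{\left(-7 \right)},u{\left(-5 \right)} \right)} + 1279\right) - 16292\right) - -21526 = \left(\left(\left(-5\right)^{2} \left(1 - -7\right) + 1279\right) - 16292\right) - -21526 = \left(\left(25 \left(1 + 7\right) + 1279\right) - 16292\right) + 21526 = \left(\left(25 \cdot 8 + 1279\right) - 16292\right) + 21526 = \left(\left(200 + 1279\right) - 16292\right) + 21526 = \left(1479 - 16292\right) + 21526 = -14813 + 21526 = 6713$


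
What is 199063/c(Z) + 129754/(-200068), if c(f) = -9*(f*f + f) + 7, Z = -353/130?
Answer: -336569140123767/59037165814 ≈ -5701.0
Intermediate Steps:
Z = -353/130 (Z = -353*1/130 = -353/130 ≈ -2.7154)
c(f) = 7 - 9*f - 9*f**2 (c(f) = -9*(f**2 + f) + 7 = -9*(f + f**2) + 7 = (-9*f - 9*f**2) + 7 = 7 - 9*f - 9*f**2)
199063/c(Z) + 129754/(-200068) = 199063/(7 - 9*(-353/130) - 9*(-353/130)**2) + 129754/(-200068) = 199063/(7 + 3177/130 - 9*124609/16900) + 129754*(-1/200068) = 199063/(7 + 3177/130 - 1121481/16900) - 64877/100034 = 199063/(-590171/16900) - 64877/100034 = 199063*(-16900/590171) - 64877/100034 = -3364164700/590171 - 64877/100034 = -336569140123767/59037165814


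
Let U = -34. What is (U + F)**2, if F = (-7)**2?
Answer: 225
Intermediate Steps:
F = 49
(U + F)**2 = (-34 + 49)**2 = 15**2 = 225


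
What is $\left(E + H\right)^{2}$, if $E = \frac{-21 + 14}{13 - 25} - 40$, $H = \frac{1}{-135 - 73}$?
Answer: $\frac{605110801}{389376} \approx 1554.1$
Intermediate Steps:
$H = - \frac{1}{208}$ ($H = \frac{1}{-208} = - \frac{1}{208} \approx -0.0048077$)
$E = - \frac{473}{12}$ ($E = - \frac{7}{-12} - 40 = \left(-7\right) \left(- \frac{1}{12}\right) - 40 = \frac{7}{12} - 40 = - \frac{473}{12} \approx -39.417$)
$\left(E + H\right)^{2} = \left(- \frac{473}{12} - \frac{1}{208}\right)^{2} = \left(- \frac{24599}{624}\right)^{2} = \frac{605110801}{389376}$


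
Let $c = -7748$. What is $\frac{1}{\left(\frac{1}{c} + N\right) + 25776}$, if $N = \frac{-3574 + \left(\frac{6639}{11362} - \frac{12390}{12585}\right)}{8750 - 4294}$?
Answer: $\frac{6329190919792}{163136147343073561} \approx 3.8797 \cdot 10^{-5}$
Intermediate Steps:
$N = - \frac{34073749023}{42477791408}$ ($N = \frac{-3574 + \left(6639 \cdot \frac{1}{11362} - \frac{826}{839}\right)}{4456} = \left(-3574 + \left(\frac{6639}{11362} - \frac{826}{839}\right)\right) \frac{1}{4456} = \left(-3574 - \frac{3814891}{9532718}\right) \frac{1}{4456} = \left(- \frac{34073749023}{9532718}\right) \frac{1}{4456} = - \frac{34073749023}{42477791408} \approx -0.80215$)
$\frac{1}{\left(\frac{1}{c} + N\right) + 25776} = \frac{1}{\left(\frac{1}{-7748} - \frac{34073749023}{42477791408}\right) + 25776} = \frac{1}{\left(- \frac{1}{7748} - \frac{34073749023}{42477791408}\right) + 25776} = \frac{1}{- \frac{5077805485031}{6329190919792} + 25776} = \frac{1}{\frac{163136147343073561}{6329190919792}} = \frac{6329190919792}{163136147343073561}$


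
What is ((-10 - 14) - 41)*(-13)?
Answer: 845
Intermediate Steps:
((-10 - 14) - 41)*(-13) = (-24 - 41)*(-13) = -65*(-13) = 845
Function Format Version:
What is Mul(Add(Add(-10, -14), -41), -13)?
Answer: 845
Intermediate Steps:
Mul(Add(Add(-10, -14), -41), -13) = Mul(Add(-24, -41), -13) = Mul(-65, -13) = 845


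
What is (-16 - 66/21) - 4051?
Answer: -28491/7 ≈ -4070.1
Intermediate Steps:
(-16 - 66/21) - 4051 = (-16 - 22*⅐) - 4051 = (-16 - 22/7) - 4051 = -134/7 - 4051 = -28491/7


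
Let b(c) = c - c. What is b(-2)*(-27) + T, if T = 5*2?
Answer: 10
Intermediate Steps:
T = 10
b(c) = 0
b(-2)*(-27) + T = 0*(-27) + 10 = 0 + 10 = 10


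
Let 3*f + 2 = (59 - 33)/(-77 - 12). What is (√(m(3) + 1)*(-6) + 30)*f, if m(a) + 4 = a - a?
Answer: -2040/89 + 408*I*√3/89 ≈ -22.921 + 7.9402*I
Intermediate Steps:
m(a) = -4 (m(a) = -4 + (a - a) = -4 + 0 = -4)
f = -68/89 (f = -⅔ + ((59 - 33)/(-77 - 12))/3 = -⅔ + (26/(-89))/3 = -⅔ + (26*(-1/89))/3 = -⅔ + (⅓)*(-26/89) = -⅔ - 26/267 = -68/89 ≈ -0.76404)
(√(m(3) + 1)*(-6) + 30)*f = (√(-4 + 1)*(-6) + 30)*(-68/89) = (√(-3)*(-6) + 30)*(-68/89) = ((I*√3)*(-6) + 30)*(-68/89) = (-6*I*√3 + 30)*(-68/89) = (30 - 6*I*√3)*(-68/89) = -2040/89 + 408*I*√3/89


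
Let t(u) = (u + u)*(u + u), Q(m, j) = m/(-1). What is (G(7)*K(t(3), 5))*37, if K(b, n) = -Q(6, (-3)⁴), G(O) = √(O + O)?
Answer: 222*√14 ≈ 830.65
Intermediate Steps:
Q(m, j) = -m (Q(m, j) = m*(-1) = -m)
t(u) = 4*u² (t(u) = (2*u)*(2*u) = 4*u²)
G(O) = √2*√O (G(O) = √(2*O) = √2*√O)
K(b, n) = 6 (K(b, n) = -(-1)*6 = -1*(-6) = 6)
(G(7)*K(t(3), 5))*37 = ((√2*√7)*6)*37 = (√14*6)*37 = (6*√14)*37 = 222*√14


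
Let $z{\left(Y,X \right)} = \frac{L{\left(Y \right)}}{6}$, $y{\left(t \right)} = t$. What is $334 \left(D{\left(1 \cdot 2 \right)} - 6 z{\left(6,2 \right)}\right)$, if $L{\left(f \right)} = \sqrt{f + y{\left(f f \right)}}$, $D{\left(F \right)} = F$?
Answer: $668 - 334 \sqrt{42} \approx -1496.6$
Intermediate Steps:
$L{\left(f \right)} = \sqrt{f + f^{2}}$ ($L{\left(f \right)} = \sqrt{f + f f} = \sqrt{f + f^{2}}$)
$z{\left(Y,X \right)} = \frac{\sqrt{Y \left(1 + Y\right)}}{6}$
$334 \left(D{\left(1 \cdot 2 \right)} - 6 z{\left(6,2 \right)}\right) = 334 \left(1 \cdot 2 - 6 \frac{\sqrt{6 \left(1 + 6\right)}}{6}\right) = 334 \left(2 - 6 \frac{\sqrt{6 \cdot 7}}{6}\right) = 334 \left(2 - 6 \frac{\sqrt{42}}{6}\right) = 334 \left(2 - \sqrt{42}\right) = 668 - 334 \sqrt{42}$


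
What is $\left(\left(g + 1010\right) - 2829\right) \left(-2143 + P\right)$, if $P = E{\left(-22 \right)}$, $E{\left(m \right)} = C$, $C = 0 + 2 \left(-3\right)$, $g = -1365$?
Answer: $6842416$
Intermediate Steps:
$C = -6$ ($C = 0 - 6 = -6$)
$E{\left(m \right)} = -6$
$P = -6$
$\left(\left(g + 1010\right) - 2829\right) \left(-2143 + P\right) = \left(\left(-1365 + 1010\right) - 2829\right) \left(-2143 - 6\right) = \left(-355 - 2829\right) \left(-2149\right) = \left(-3184\right) \left(-2149\right) = 6842416$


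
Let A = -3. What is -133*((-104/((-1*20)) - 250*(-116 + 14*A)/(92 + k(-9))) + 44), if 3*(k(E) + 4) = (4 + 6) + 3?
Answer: -87865386/1385 ≈ -63441.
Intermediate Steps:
k(E) = 1/3 (k(E) = -4 + ((4 + 6) + 3)/3 = -4 + (10 + 3)/3 = -4 + (1/3)*13 = -4 + 13/3 = 1/3)
-133*((-104/((-1*20)) - 250*(-116 + 14*A)/(92 + k(-9))) + 44) = -133*((-104/((-1*20)) - 250*(-116 + 14*(-3))/(92 + 1/3)) + 44) = -133*((-104/(-20) - 250/(277/(3*(-116 - 42)))) + 44) = -133*((-104*(-1/20) - 250/((277/3)/(-158))) + 44) = -133*((26/5 - 250/((277/3)*(-1/158))) + 44) = -133*((26/5 - 250/(-277/474)) + 44) = -133*((26/5 - 250*(-474/277)) + 44) = -133*((26/5 + 118500/277) + 44) = -133*(599702/1385 + 44) = -133*660642/1385 = -87865386/1385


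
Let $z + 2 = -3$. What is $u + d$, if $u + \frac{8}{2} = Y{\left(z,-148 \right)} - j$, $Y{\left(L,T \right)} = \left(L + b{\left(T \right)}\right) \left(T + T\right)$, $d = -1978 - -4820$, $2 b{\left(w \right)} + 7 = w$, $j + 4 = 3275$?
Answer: $23987$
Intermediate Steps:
$j = 3271$ ($j = -4 + 3275 = 3271$)
$b{\left(w \right)} = - \frac{7}{2} + \frac{w}{2}$
$d = 2842$ ($d = -1978 + 4820 = 2842$)
$z = -5$ ($z = -2 - 3 = -5$)
$Y{\left(L,T \right)} = 2 T \left(- \frac{7}{2} + L + \frac{T}{2}\right)$ ($Y{\left(L,T \right)} = \left(L + \left(- \frac{7}{2} + \frac{T}{2}\right)\right) \left(T + T\right) = \left(- \frac{7}{2} + L + \frac{T}{2}\right) 2 T = 2 T \left(- \frac{7}{2} + L + \frac{T}{2}\right)$)
$u = 21145$ ($u = -4 - \left(3271 + 148 \left(-7 - 148 + 2 \left(-5\right)\right)\right) = -4 - \left(3271 + 148 \left(-7 - 148 - 10\right)\right) = -4 - -21149 = -4 + \left(24420 - 3271\right) = -4 + 21149 = 21145$)
$u + d = 21145 + 2842 = 23987$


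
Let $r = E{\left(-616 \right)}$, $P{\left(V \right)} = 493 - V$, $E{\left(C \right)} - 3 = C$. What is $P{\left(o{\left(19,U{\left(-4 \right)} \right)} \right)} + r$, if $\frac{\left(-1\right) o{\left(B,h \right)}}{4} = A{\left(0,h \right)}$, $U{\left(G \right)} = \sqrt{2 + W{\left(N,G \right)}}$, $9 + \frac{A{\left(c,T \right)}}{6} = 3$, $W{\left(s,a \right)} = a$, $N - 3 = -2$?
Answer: $-264$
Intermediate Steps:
$N = 1$ ($N = 3 - 2 = 1$)
$A{\left(c,T \right)} = -36$ ($A{\left(c,T \right)} = -54 + 6 \cdot 3 = -54 + 18 = -36$)
$U{\left(G \right)} = \sqrt{2 + G}$
$E{\left(C \right)} = 3 + C$
$o{\left(B,h \right)} = 144$ ($o{\left(B,h \right)} = \left(-4\right) \left(-36\right) = 144$)
$r = -613$ ($r = 3 - 616 = -613$)
$P{\left(o{\left(19,U{\left(-4 \right)} \right)} \right)} + r = \left(493 - 144\right) - 613 = 349 - 613 = -264$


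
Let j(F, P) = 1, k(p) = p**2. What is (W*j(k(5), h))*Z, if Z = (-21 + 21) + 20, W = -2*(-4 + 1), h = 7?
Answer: 120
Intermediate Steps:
W = 6 (W = -2*(-3) = 6)
Z = 20 (Z = 0 + 20 = 20)
(W*j(k(5), h))*Z = (6*1)*20 = 6*20 = 120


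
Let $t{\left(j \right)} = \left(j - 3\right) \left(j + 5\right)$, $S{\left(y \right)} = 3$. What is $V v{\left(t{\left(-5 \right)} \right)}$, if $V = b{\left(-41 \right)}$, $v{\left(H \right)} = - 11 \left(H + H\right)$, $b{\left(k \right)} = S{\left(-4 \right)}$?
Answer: $0$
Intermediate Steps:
$t{\left(j \right)} = \left(-3 + j\right) \left(5 + j\right)$
$b{\left(k \right)} = 3$
$v{\left(H \right)} = - 22 H$ ($v{\left(H \right)} = - 11 \cdot 2 H = - 22 H$)
$V = 3$
$V v{\left(t{\left(-5 \right)} \right)} = 3 \left(- 22 \left(-15 + \left(-5\right)^{2} + 2 \left(-5\right)\right)\right) = 3 \left(- 22 \left(-15 + 25 - 10\right)\right) = 3 \left(\left(-22\right) 0\right) = 3 \cdot 0 = 0$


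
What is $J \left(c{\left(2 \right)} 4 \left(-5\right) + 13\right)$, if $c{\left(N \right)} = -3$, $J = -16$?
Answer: $-1168$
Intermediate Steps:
$J \left(c{\left(2 \right)} 4 \left(-5\right) + 13\right) = - 16 \left(\left(-3\right) 4 \left(-5\right) + 13\right) = - 16 \left(\left(-12\right) \left(-5\right) + 13\right) = - 16 \left(60 + 13\right) = \left(-16\right) 73 = -1168$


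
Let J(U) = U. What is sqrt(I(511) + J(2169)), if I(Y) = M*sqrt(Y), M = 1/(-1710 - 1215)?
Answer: sqrt(82476225 - 13*sqrt(511))/195 ≈ 46.572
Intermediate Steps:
M = -1/2925 (M = 1/(-2925) = -1/2925 ≈ -0.00034188)
I(Y) = -sqrt(Y)/2925
sqrt(I(511) + J(2169)) = sqrt(-sqrt(511)/2925 + 2169) = sqrt(2169 - sqrt(511)/2925)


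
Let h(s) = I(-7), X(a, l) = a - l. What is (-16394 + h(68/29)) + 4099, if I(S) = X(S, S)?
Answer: -12295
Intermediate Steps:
I(S) = 0 (I(S) = S - S = 0)
h(s) = 0
(-16394 + h(68/29)) + 4099 = (-16394 + 0) + 4099 = -16394 + 4099 = -12295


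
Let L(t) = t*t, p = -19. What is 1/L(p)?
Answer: 1/361 ≈ 0.0027701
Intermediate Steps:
L(t) = t²
1/L(p) = 1/((-19)²) = 1/361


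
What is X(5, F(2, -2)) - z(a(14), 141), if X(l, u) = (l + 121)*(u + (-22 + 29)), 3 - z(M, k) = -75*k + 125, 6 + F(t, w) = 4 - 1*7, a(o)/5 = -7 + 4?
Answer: -10705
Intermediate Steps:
a(o) = -15 (a(o) = 5*(-7 + 4) = 5*(-3) = -15)
F(t, w) = -9 (F(t, w) = -6 + (4 - 1*7) = -6 + (4 - 7) = -6 - 3 = -9)
z(M, k) = -122 + 75*k (z(M, k) = 3 - (-75*k + 125) = 3 - (125 - 75*k) = 3 + (-125 + 75*k) = -122 + 75*k)
X(l, u) = (7 + u)*(121 + l) (X(l, u) = (121 + l)*(u + 7) = (121 + l)*(7 + u) = (7 + u)*(121 + l))
X(5, F(2, -2)) - z(a(14), 141) = (847 + 7*5 + 121*(-9) + 5*(-9)) - (-122 + 75*141) = (847 + 35 - 1089 - 45) - (-122 + 10575) = -252 - 1*10453 = -252 - 10453 = -10705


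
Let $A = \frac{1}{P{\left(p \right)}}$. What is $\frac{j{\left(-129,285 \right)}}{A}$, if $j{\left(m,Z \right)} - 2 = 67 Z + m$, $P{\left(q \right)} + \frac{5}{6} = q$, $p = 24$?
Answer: $\frac{1318276}{3} \approx 4.3943 \cdot 10^{5}$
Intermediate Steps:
$P{\left(q \right)} = - \frac{5}{6} + q$
$j{\left(m,Z \right)} = 2 + m + 67 Z$ ($j{\left(m,Z \right)} = 2 + \left(67 Z + m\right) = 2 + \left(m + 67 Z\right) = 2 + m + 67 Z$)
$A = \frac{6}{139}$ ($A = \frac{1}{- \frac{5}{6} + 24} = \frac{1}{\frac{139}{6}} = \frac{6}{139} \approx 0.043165$)
$\frac{j{\left(-129,285 \right)}}{A} = \frac{2 - 129 + 67 \cdot 285}{\frac{6}{139}} = \left(2 - 129 + 19095\right) \frac{139}{6} = 18968 \cdot \frac{139}{6} = \frac{1318276}{3}$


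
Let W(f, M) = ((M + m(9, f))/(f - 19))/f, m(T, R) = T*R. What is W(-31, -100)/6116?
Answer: -379/9479800 ≈ -3.9980e-5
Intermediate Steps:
m(T, R) = R*T
W(f, M) = (M + 9*f)/(f*(-19 + f)) (W(f, M) = ((M + f*9)/(f - 19))/f = ((M + 9*f)/(-19 + f))/f = (M + 9*f)/(f*(-19 + f)))
W(-31, -100)/6116 = ((-100 + 9*(-31))/((-31)*(-19 - 31)))/6116 = -1/31*(-100 - 279)/(-50)*(1/6116) = -1/31*(-1/50)*(-379)*(1/6116) = -379/1550*1/6116 = -379/9479800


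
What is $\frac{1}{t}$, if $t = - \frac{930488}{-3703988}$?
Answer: $\frac{925997}{232622} \approx 3.9807$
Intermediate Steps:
$t = \frac{232622}{925997}$ ($t = \left(-930488\right) \left(- \frac{1}{3703988}\right) = \frac{232622}{925997} \approx 0.25121$)
$\frac{1}{t} = \frac{1}{\frac{232622}{925997}} = \frac{925997}{232622}$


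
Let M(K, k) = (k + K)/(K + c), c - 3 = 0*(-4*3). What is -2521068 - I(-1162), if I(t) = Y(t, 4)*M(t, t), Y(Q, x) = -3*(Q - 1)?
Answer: -2930026248/1159 ≈ -2.5281e+6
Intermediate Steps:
c = 3 (c = 3 + 0*(-4*3) = 3 + 0*(-12) = 3 + 0 = 3)
Y(Q, x) = 3 - 3*Q (Y(Q, x) = -3*(-1 + Q) = 3 - 3*Q)
M(K, k) = (K + k)/(3 + K) (M(K, k) = (k + K)/(K + 3) = (K + k)/(3 + K))
I(t) = 2*t*(3 - 3*t)/(3 + t) (I(t) = (3 - 3*t)*((t + t)/(3 + t)) = (3 - 3*t)*((2*t)/(3 + t)) = (3 - 3*t)*(2*t/(3 + t)) = 2*t*(3 - 3*t)/(3 + t))
-2521068 - I(-1162) = -2521068 - 6*(-1162)*(1 - 1*(-1162))/(3 - 1162) = -2521068 - 6*(-1162)*(1 + 1162)/(-1159) = -2521068 - 6*(-1162)*(-1)*1163/1159 = -2521068 - 1*8108436/1159 = -2521068 - 8108436/1159 = -2930026248/1159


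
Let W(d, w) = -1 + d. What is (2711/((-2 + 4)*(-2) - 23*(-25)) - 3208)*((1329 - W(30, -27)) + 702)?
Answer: -3661772114/571 ≈ -6.4129e+6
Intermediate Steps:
(2711/((-2 + 4)*(-2) - 23*(-25)) - 3208)*((1329 - W(30, -27)) + 702) = (2711/((-2 + 4)*(-2) - 23*(-25)) - 3208)*((1329 - (-1 + 30)) + 702) = (2711/(2*(-2) + 575) - 3208)*((1329 - 1*29) + 702) = (2711/(-4 + 575) - 3208)*((1329 - 29) + 702) = (2711/571 - 3208)*(1300 + 702) = (2711*(1/571) - 3208)*2002 = (2711/571 - 3208)*2002 = -1829057/571*2002 = -3661772114/571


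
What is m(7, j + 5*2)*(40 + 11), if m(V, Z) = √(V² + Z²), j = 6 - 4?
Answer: 51*√193 ≈ 708.51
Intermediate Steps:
j = 2
m(7, j + 5*2)*(40 + 11) = √(7² + (2 + 5*2)²)*(40 + 11) = √(49 + (2 + 10)²)*51 = √(49 + 12²)*51 = √(49 + 144)*51 = √193*51 = 51*√193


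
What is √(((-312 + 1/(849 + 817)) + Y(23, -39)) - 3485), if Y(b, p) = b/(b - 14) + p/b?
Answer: I*√1023750810538/16422 ≈ 61.613*I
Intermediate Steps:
Y(b, p) = b/(-14 + b) + p/b
√(((-312 + 1/(849 + 817)) + Y(23, -39)) - 3485) = √(((-312 + 1/(849 + 817)) + (23² - 14*(-39) + 23*(-39))/(23*(-14 + 23))) - 3485) = √(((-312 + 1/1666) + (1/23)*(529 + 546 - 897)/9) - 3485) = √(((-312 + 1/1666) + (1/23)*(⅑)*178) - 3485) = √((-519791/1666 + 178/207) - 3485) = √(-107300189/344862 - 3485) = √(-1309144259/344862) = I*√1023750810538/16422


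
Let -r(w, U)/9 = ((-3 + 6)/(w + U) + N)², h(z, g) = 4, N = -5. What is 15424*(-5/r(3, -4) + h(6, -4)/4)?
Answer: 140021/9 ≈ 15558.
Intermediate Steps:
r(w, U) = -9*(-5 + 3/(U + w))² (r(w, U) = -9*((-3 + 6)/(w + U) - 5)² = -9*(3/(U + w) - 5)² = -9*(-5 + 3/(U + w))²)
15424*(-5/r(3, -4) + h(6, -4)/4) = 15424*(-5*(-(-4 + 3)²/(9*(-3 + 5*(-4) + 5*3)²)) + 4/4) = 15424*(-5*(-1/(9*(-3 - 20 + 15)²)) + 4*(¼)) = 15424*(-5/((-9*1*(-8)²)) + 1) = 15424*(-5/((-9*1*64)) + 1) = 15424*(-5/(-576) + 1) = 15424*(-5*(-1/576) + 1) = 15424*(5/576 + 1) = 15424*(581/576) = 140021/9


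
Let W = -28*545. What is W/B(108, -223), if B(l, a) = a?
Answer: 15260/223 ≈ 68.431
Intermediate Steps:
W = -15260
W/B(108, -223) = -15260/(-223) = -15260*(-1/223) = 15260/223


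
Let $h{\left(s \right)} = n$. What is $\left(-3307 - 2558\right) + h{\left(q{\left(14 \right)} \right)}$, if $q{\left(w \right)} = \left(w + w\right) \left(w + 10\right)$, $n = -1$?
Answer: $-5866$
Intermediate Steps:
$q{\left(w \right)} = 2 w \left(10 + w\right)$
$h{\left(s \right)} = -1$
$\left(-3307 - 2558\right) + h{\left(q{\left(14 \right)} \right)} = \left(-3307 - 2558\right) - 1 = -5865 - 1 = -5866$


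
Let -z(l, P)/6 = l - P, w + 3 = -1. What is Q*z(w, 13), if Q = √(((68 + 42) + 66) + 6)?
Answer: 102*√182 ≈ 1376.1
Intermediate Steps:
w = -4 (w = -3 - 1 = -4)
z(l, P) = -6*l + 6*P (z(l, P) = -6*(l - P) = -6*l + 6*P)
Q = √182 (Q = √((110 + 66) + 6) = √(176 + 6) = √182 ≈ 13.491)
Q*z(w, 13) = √182*(-6*(-4) + 6*13) = √182*(24 + 78) = √182*102 = 102*√182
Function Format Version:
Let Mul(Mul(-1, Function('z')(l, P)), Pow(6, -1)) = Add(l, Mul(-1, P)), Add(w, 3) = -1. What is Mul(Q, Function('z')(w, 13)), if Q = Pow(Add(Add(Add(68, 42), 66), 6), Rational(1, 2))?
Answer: Mul(102, Pow(182, Rational(1, 2))) ≈ 1376.1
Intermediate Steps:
w = -4 (w = Add(-3, -1) = -4)
Function('z')(l, P) = Add(Mul(-6, l), Mul(6, P)) (Function('z')(l, P) = Mul(-6, Add(l, Mul(-1, P))) = Add(Mul(-6, l), Mul(6, P)))
Q = Pow(182, Rational(1, 2)) (Q = Pow(Add(Add(110, 66), 6), Rational(1, 2)) = Pow(Add(176, 6), Rational(1, 2)) = Pow(182, Rational(1, 2)) ≈ 13.491)
Mul(Q, Function('z')(w, 13)) = Mul(Pow(182, Rational(1, 2)), Add(Mul(-6, -4), Mul(6, 13))) = Mul(Pow(182, Rational(1, 2)), Add(24, 78)) = Mul(Pow(182, Rational(1, 2)), 102) = Mul(102, Pow(182, Rational(1, 2)))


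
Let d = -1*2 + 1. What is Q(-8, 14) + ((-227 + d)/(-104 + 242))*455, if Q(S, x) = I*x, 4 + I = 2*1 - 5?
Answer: -19544/23 ≈ -849.74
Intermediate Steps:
I = -7 (I = -4 + (2*1 - 5) = -4 + (2 - 5) = -4 - 3 = -7)
d = -1 (d = -2 + 1 = -1)
Q(S, x) = -7*x
Q(-8, 14) + ((-227 + d)/(-104 + 242))*455 = -7*14 + ((-227 - 1)/(-104 + 242))*455 = -98 - 228/138*455 = -98 - 228*1/138*455 = -98 - 38/23*455 = -98 - 17290/23 = -19544/23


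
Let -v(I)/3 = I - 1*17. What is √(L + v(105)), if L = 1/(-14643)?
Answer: I*√6289580131/4881 ≈ 16.248*I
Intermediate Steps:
v(I) = 51 - 3*I (v(I) = -3*(I - 1*17) = -3*(I - 17) = -3*(-17 + I) = 51 - 3*I)
L = -1/14643 ≈ -6.8292e-5
√(L + v(105)) = √(-1/14643 + (51 - 3*105)) = √(-1/14643 + (51 - 315)) = √(-1/14643 - 264) = √(-3865753/14643) = I*√6289580131/4881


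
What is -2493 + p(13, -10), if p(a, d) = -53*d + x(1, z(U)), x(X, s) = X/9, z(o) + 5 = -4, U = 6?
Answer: -17666/9 ≈ -1962.9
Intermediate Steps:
z(o) = -9 (z(o) = -5 - 4 = -9)
x(X, s) = X/9 (x(X, s) = X*(1/9) = X/9)
p(a, d) = 1/9 - 53*d (p(a, d) = -53*d + (1/9)*1 = -53*d + 1/9 = 1/9 - 53*d)
-2493 + p(13, -10) = -2493 + (1/9 - 53*(-10)) = -2493 + (1/9 + 530) = -2493 + 4771/9 = -17666/9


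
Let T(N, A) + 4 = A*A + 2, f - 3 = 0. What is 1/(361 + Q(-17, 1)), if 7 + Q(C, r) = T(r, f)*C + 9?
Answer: 1/244 ≈ 0.0040984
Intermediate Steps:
f = 3 (f = 3 + 0 = 3)
T(N, A) = -2 + A**2 (T(N, A) = -4 + (A*A + 2) = -4 + (A**2 + 2) = -4 + (2 + A**2) = -2 + A**2)
Q(C, r) = 2 + 7*C (Q(C, r) = -7 + ((-2 + 3**2)*C + 9) = -7 + ((-2 + 9)*C + 9) = -7 + (7*C + 9) = -7 + (9 + 7*C) = 2 + 7*C)
1/(361 + Q(-17, 1)) = 1/(361 + (2 + 7*(-17))) = 1/(361 + (2 - 119)) = 1/(361 - 117) = 1/244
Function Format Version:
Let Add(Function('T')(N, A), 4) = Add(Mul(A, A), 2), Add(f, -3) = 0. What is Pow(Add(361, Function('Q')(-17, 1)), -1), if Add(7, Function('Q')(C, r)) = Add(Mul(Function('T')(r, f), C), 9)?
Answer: Rational(1, 244) ≈ 0.0040984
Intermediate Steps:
f = 3 (f = Add(3, 0) = 3)
Function('T')(N, A) = Add(-2, Pow(A, 2)) (Function('T')(N, A) = Add(-4, Add(Mul(A, A), 2)) = Add(-4, Add(Pow(A, 2), 2)) = Add(-4, Add(2, Pow(A, 2))) = Add(-2, Pow(A, 2)))
Function('Q')(C, r) = Add(2, Mul(7, C)) (Function('Q')(C, r) = Add(-7, Add(Mul(Add(-2, Pow(3, 2)), C), 9)) = Add(-7, Add(Mul(Add(-2, 9), C), 9)) = Add(-7, Add(Mul(7, C), 9)) = Add(-7, Add(9, Mul(7, C))) = Add(2, Mul(7, C)))
Pow(Add(361, Function('Q')(-17, 1)), -1) = Pow(Add(361, Add(2, Mul(7, -17))), -1) = Pow(Add(361, Add(2, -119)), -1) = Pow(Add(361, -117), -1) = Pow(244, -1) = Rational(1, 244)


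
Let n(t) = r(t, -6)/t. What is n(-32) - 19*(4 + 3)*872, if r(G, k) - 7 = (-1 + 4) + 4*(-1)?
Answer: -1855619/16 ≈ -1.1598e+5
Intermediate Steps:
r(G, k) = 6 (r(G, k) = 7 + ((-1 + 4) + 4*(-1)) = 7 + (3 - 4) = 7 - 1 = 6)
n(t) = 6/t
n(-32) - 19*(4 + 3)*872 = 6/(-32) - 19*(4 + 3)*872 = 6*(-1/32) - 19*7*872 = -3/16 - 133*872 = -3/16 - 115976 = -1855619/16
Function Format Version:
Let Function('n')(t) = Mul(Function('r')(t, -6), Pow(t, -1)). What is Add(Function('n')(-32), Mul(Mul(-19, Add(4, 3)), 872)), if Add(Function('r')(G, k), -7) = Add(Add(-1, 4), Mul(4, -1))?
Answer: Rational(-1855619, 16) ≈ -1.1598e+5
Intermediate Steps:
Function('r')(G, k) = 6 (Function('r')(G, k) = Add(7, Add(Add(-1, 4), Mul(4, -1))) = Add(7, Add(3, -4)) = Add(7, -1) = 6)
Function('n')(t) = Mul(6, Pow(t, -1))
Add(Function('n')(-32), Mul(Mul(-19, Add(4, 3)), 872)) = Add(Mul(6, Pow(-32, -1)), Mul(Mul(-19, Add(4, 3)), 872)) = Add(Mul(6, Rational(-1, 32)), Mul(Mul(-19, 7), 872)) = Add(Rational(-3, 16), Mul(-133, 872)) = Add(Rational(-3, 16), -115976) = Rational(-1855619, 16)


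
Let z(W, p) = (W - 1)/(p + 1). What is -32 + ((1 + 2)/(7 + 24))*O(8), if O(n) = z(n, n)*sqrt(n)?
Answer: -32 + 14*sqrt(2)/93 ≈ -31.787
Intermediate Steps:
z(W, p) = (-1 + W)/(1 + p)
O(n) = sqrt(n)*(-1 + n)/(1 + n) (O(n) = ((-1 + n)/(1 + n))*sqrt(n) = sqrt(n)*(-1 + n)/(1 + n))
-32 + ((1 + 2)/(7 + 24))*O(8) = -32 + ((1 + 2)/(7 + 24))*(sqrt(8)*(-1 + 8)/(1 + 8)) = -32 + (3/31)*((2*sqrt(2))*7/9) = -32 + (3*(1/31))*((2*sqrt(2))*(1/9)*7) = -32 + 3*(14*sqrt(2)/9)/31 = -32 + 14*sqrt(2)/93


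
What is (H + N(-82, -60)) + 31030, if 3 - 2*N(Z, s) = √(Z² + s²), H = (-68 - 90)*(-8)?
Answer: 64591/2 - √2581 ≈ 32245.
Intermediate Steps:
H = 1264 (H = -158*(-8) = 1264)
N(Z, s) = 3/2 - √(Z² + s²)/2
(H + N(-82, -60)) + 31030 = (1264 + (3/2 - √((-82)² + (-60)²)/2)) + 31030 = (1264 + (3/2 - √(6724 + 3600)/2)) + 31030 = (1264 + (3/2 - √2581)) + 31030 = (2531/2 - √2581) + 31030 = 64591/2 - √2581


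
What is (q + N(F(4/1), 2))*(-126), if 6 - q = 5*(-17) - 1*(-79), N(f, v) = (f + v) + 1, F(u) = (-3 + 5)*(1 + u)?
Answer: -3150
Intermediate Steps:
F(u) = 2 + 2*u (F(u) = 2*(1 + u) = 2 + 2*u)
N(f, v) = 1 + f + v
q = 12 (q = 6 - (5*(-17) - 1*(-79)) = 6 - (-85 + 79) = 6 - 1*(-6) = 6 + 6 = 12)
(q + N(F(4/1), 2))*(-126) = (12 + (1 + (2 + 2*(4/1)) + 2))*(-126) = (12 + (1 + (2 + 2*(4*1)) + 2))*(-126) = (12 + (1 + (2 + 2*4) + 2))*(-126) = (12 + (1 + (2 + 8) + 2))*(-126) = (12 + (1 + 10 + 2))*(-126) = (12 + 13)*(-126) = 25*(-126) = -3150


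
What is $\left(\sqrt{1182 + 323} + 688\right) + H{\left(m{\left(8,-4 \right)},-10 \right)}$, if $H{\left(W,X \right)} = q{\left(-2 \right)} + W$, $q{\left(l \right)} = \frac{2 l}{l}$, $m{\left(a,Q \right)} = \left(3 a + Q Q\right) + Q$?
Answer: $726 + \sqrt{1505} \approx 764.79$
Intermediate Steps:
$m{\left(a,Q \right)} = Q + Q^{2} + 3 a$ ($m{\left(a,Q \right)} = \left(3 a + Q^{2}\right) + Q = \left(Q^{2} + 3 a\right) + Q = Q + Q^{2} + 3 a$)
$q{\left(l \right)} = 2$
$H{\left(W,X \right)} = 2 + W$
$\left(\sqrt{1182 + 323} + 688\right) + H{\left(m{\left(8,-4 \right)},-10 \right)} = \left(\sqrt{1182 + 323} + 688\right) + \left(2 + \left(-4 + \left(-4\right)^{2} + 3 \cdot 8\right)\right) = \left(\sqrt{1505} + 688\right) + \left(2 + \left(-4 + 16 + 24\right)\right) = \left(688 + \sqrt{1505}\right) + \left(2 + 36\right) = \left(688 + \sqrt{1505}\right) + 38 = 726 + \sqrt{1505}$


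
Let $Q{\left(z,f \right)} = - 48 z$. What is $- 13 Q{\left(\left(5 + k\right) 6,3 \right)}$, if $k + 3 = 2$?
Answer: $14976$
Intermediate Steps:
$k = -1$ ($k = -3 + 2 = -1$)
$- 13 Q{\left(\left(5 + k\right) 6,3 \right)} = - 13 \left(- 48 \left(5 - 1\right) 6\right) = - 13 \left(- 48 \cdot 4 \cdot 6\right) = - 13 \left(\left(-48\right) 24\right) = \left(-13\right) \left(-1152\right) = 14976$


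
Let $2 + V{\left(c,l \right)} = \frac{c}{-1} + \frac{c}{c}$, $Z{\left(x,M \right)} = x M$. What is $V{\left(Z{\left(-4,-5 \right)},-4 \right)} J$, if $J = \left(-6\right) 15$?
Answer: $1890$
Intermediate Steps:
$Z{\left(x,M \right)} = M x$
$V{\left(c,l \right)} = -1 - c$ ($V{\left(c,l \right)} = -2 + \left(\frac{c}{-1} + \frac{c}{c}\right) = -2 + \left(c \left(-1\right) + 1\right) = -2 - \left(-1 + c\right) = -1 - c$)
$J = -90$
$V{\left(Z{\left(-4,-5 \right)},-4 \right)} J = \left(-1 - \left(-5\right) \left(-4\right)\right) \left(-90\right) = \left(-1 - 20\right) \left(-90\right) = \left(-21\right) \left(-90\right) = 1890$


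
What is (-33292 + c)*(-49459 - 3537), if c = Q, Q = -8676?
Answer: 2224136128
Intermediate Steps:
c = -8676
(-33292 + c)*(-49459 - 3537) = (-33292 - 8676)*(-49459 - 3537) = -41968*(-52996) = 2224136128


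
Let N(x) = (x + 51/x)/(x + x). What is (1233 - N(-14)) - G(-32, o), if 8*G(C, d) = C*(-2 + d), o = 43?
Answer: 547377/392 ≈ 1396.4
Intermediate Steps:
N(x) = (x + 51/x)/(2*x) (N(x) = (x + 51/x)/((2*x)) = (x + 51/x)*(1/(2*x)) = (x + 51/x)/(2*x))
G(C, d) = C*(-2 + d)/8 (G(C, d) = (C*(-2 + d))/8 = C*(-2 + d)/8)
(1233 - N(-14)) - G(-32, o) = (1233 - (51 + (-14)²)/(2*(-14)²)) - (-32)*(-2 + 43)/8 = (1233 - (51 + 196)/(2*196)) - (-32)*41/8 = (1233 - 247/(2*196)) - 1*(-164) = (1233 - 1*247/392) + 164 = (1233 - 247/392) + 164 = 483089/392 + 164 = 547377/392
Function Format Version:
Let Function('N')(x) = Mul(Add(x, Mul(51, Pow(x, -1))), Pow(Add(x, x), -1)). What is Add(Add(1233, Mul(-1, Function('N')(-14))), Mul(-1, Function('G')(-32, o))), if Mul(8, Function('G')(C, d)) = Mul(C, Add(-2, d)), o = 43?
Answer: Rational(547377, 392) ≈ 1396.4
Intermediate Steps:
Function('N')(x) = Mul(Rational(1, 2), Pow(x, -1), Add(x, Mul(51, Pow(x, -1)))) (Function('N')(x) = Mul(Add(x, Mul(51, Pow(x, -1))), Pow(Mul(2, x), -1)) = Mul(Add(x, Mul(51, Pow(x, -1))), Mul(Rational(1, 2), Pow(x, -1))) = Mul(Rational(1, 2), Pow(x, -1), Add(x, Mul(51, Pow(x, -1)))))
Function('G')(C, d) = Mul(Rational(1, 8), C, Add(-2, d)) (Function('G')(C, d) = Mul(Rational(1, 8), Mul(C, Add(-2, d))) = Mul(Rational(1, 8), C, Add(-2, d)))
Add(Add(1233, Mul(-1, Function('N')(-14))), Mul(-1, Function('G')(-32, o))) = Add(Add(1233, Mul(-1, Mul(Rational(1, 2), Pow(-14, -2), Add(51, Pow(-14, 2))))), Mul(-1, Mul(Rational(1, 8), -32, Add(-2, 43)))) = Add(Add(1233, Mul(-1, Mul(Rational(1, 2), Rational(1, 196), Add(51, 196)))), Mul(-1, Mul(Rational(1, 8), -32, 41))) = Add(Add(1233, Mul(-1, Mul(Rational(1, 2), Rational(1, 196), 247))), Mul(-1, -164)) = Add(Add(1233, Mul(-1, Rational(247, 392))), 164) = Add(Add(1233, Rational(-247, 392)), 164) = Add(Rational(483089, 392), 164) = Rational(547377, 392)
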